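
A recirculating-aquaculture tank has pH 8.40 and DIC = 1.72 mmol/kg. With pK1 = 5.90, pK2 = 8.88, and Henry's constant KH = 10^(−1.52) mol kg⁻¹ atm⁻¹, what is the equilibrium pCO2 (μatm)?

pCO2 = 135 μatm

α₀ = 1 / (1 + K1/[H⁺] + K1K2/[H⁺]²) = 1 / (1 + 10^+2.50 + 10^+2.02)
   = 1 / (1 + 316.23 + 104.71) = 1/421.94 = 0.002370
[CO2*] = α₀ × DIC = 0.002370 × 1.72 = 0.004076 mmol/kg = 4.076 μmol/kg
pCO2 = [CO2*]/KH = 4.076×10^-6 / 3.020×10^-2 = 135 μatm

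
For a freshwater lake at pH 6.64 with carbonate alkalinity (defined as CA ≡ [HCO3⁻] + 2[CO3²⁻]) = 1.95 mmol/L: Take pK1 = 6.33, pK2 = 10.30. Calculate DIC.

CA = [HCO3⁻] + 2[CO3²⁻] = (α₁ + 2α₂)·DIC
At pH 6.64: [H⁺]/K1 = 10^-0.31 = 0.48978, K2/[H⁺] = 10^-3.66 = 0.00021878
α₁ = 1/(1 + 0.48978 + 0.00021878) = 1/1.4900 = 0.6711; α₂ = α₁·K2/[H⁺] = 0.0001468
α₁ + 2α₂ = 0.6714
DIC = CA / (α₁ + 2α₂) = 1.95 / 0.6714 = 2.90 mmol/L

DIC = 2.90 mmol/L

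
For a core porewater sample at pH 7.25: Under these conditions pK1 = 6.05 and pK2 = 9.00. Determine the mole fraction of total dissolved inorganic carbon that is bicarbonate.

α₁ = 0.925

α₁ = 1 / (1 + [H⁺]/K1 + K2/[H⁺]) = 1 / (1 + 10^-1.20 + 10^-1.75)
   = 1 / (1 + 0.063096 + 0.017783) = 1/1.0809 = 0.9252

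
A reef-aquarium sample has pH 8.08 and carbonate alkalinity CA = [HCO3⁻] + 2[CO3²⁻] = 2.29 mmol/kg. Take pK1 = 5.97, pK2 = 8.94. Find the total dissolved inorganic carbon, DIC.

DIC = 2.06 mmol/kg

CA = [HCO3⁻] + 2[CO3²⁻] = (α₁ + 2α₂)·DIC
At pH 8.08: [H⁺]/K1 = 10^-2.11 = 0.0077625, K2/[H⁺] = 10^-0.86 = 0.13804
α₁ = 1/(1 + 0.0077625 + 0.13804) = 1/1.1458 = 0.8728; α₂ = α₁·K2/[H⁺] = 0.1205
α₁ + 2α₂ = 1.1137
DIC = CA / (α₁ + 2α₂) = 2.29 / 1.1137 = 2.06 mmol/kg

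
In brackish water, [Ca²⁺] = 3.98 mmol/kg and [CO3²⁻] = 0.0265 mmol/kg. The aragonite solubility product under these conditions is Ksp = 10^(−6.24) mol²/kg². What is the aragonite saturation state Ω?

Ω = 0.183

Ksp = 10^(−6.24) = 5.754×10^-7
Ω = [Ca²⁺][CO3²⁻]/Ksp = (3.98×10^-3)(0.0265×10^-3) / 5.754×10^-7 = 0.183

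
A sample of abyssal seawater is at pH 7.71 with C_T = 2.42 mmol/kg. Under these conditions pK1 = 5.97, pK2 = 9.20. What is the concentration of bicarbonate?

α₁ = 1 / (1 + [H⁺]/K1 + K2/[H⁺]) = 1 / (1 + 10^-1.74 + 10^-1.49)
   = 1 / (1 + 0.018197 + 0.032359) = 1/1.0506 = 0.9519
[HCO3⁻] = α₁ × DIC = 0.9519 × 2.42 = 2.30 mmol/kg

[HCO3⁻] = 2.30 mmol/kg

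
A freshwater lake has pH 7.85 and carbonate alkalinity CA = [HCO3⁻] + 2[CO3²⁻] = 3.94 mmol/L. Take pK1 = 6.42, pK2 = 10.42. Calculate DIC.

DIC = 4.08 mmol/L

CA = [HCO3⁻] + 2[CO3²⁻] = (α₁ + 2α₂)·DIC
At pH 7.85: [H⁺]/K1 = 10^-1.43 = 0.037154, K2/[H⁺] = 10^-2.57 = 0.0026915
α₁ = 1/(1 + 0.037154 + 0.0026915) = 1/1.0398 = 0.9617; α₂ = α₁·K2/[H⁺] = 0.002588
α₁ + 2α₂ = 0.9669
DIC = CA / (α₁ + 2α₂) = 3.94 / 0.9669 = 4.08 mmol/L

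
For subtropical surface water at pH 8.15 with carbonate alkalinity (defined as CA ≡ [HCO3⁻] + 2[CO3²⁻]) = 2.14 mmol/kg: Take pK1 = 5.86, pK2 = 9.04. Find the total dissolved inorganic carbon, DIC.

CA = [HCO3⁻] + 2[CO3²⁻] = (α₁ + 2α₂)·DIC
At pH 8.15: [H⁺]/K1 = 10^-2.29 = 0.0051286, K2/[H⁺] = 10^-0.89 = 0.12882
α₁ = 1/(1 + 0.0051286 + 0.12882) = 1/1.1340 = 0.8819; α₂ = α₁·K2/[H⁺] = 0.1136
α₁ + 2α₂ = 1.1091
DIC = CA / (α₁ + 2α₂) = 2.14 / 1.1091 = 1.93 mmol/kg

DIC = 1.93 mmol/kg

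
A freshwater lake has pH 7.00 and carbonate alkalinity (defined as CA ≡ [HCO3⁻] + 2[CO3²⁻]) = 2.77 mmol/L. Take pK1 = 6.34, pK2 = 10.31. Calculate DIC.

CA = [HCO3⁻] + 2[CO3²⁻] = (α₁ + 2α₂)·DIC
At pH 7.00: [H⁺]/K1 = 10^-0.66 = 0.21878, K2/[H⁺] = 10^-3.31 = 0.00048978
α₁ = 1/(1 + 0.21878 + 0.00048978) = 1/1.2193 = 0.8202; α₂ = α₁·K2/[H⁺] = 0.0004017
α₁ + 2α₂ = 0.8210
DIC = CA / (α₁ + 2α₂) = 2.77 / 0.8210 = 3.37 mmol/L

DIC = 3.37 mmol/L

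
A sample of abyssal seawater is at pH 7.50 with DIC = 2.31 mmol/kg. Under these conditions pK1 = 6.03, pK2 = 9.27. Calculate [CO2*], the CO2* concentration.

α₀ = 1 / (1 + K1/[H⁺] + K1K2/[H⁺]²) = 1 / (1 + 10^+1.47 + 10^-0.30)
   = 1 / (1 + 29.512 + 0.50119) = 1/31.013 = 0.03224
[CO2*] = α₀ × DIC = 0.03224 × 2.31 = 0.0745 mmol/kg

[CO2*] = 0.0745 mmol/kg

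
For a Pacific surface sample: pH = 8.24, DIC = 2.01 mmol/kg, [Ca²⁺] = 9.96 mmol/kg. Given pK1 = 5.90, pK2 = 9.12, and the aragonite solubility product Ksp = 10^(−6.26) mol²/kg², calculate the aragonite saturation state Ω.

α₂ = 1 / (1 + [H⁺]/K2 + [H⁺]²/(K1K2)) = 1 / (1 + 10^+0.88 + 10^-1.46)
   = 1 / (1 + 7.5858 + 0.034674) = 1/8.6204 = 0.1160
[CO3²⁻] = α₂ × DIC = 0.1160 × 2.01 = 0.2332 mmol/kg
Ksp = 10^(−6.26) = 5.495×10^-7
Ω = [Ca²⁺][CO3²⁻]/Ksp = (9.96×10^-3)(2.332×10^-4) / 5.495×10^-7 = 4.23

Ω = 4.23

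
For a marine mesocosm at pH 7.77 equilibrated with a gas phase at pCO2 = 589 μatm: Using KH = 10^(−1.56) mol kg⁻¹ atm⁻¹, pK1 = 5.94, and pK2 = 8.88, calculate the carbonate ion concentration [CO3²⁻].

[CO3²⁻] = 0.0851 mmol/kg

[CO2*] = KH · pCO2 = 10^(−1.56) × 589×10^-6 = 1.622×10^-5 mol/kg
α₀ = 1/(1 + K1/[H⁺] + K1K2/[H⁺]²) = 1/(1 + 10^+1.83 + 10^+0.72) = 0.01354
DIC = [CO2*]/α₀ = 1.622×10^-5 / 0.01354 = 1.198 mmol/kg
[CO3²⁻] = α₂·DIC; α₂ = 0.07106, so [CO3²⁻] = 0.07106 × 1.198 = 0.0851 mmol/kg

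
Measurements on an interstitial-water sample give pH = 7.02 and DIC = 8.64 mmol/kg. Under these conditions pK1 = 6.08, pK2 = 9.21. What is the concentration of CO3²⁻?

α₂ = 1 / (1 + [H⁺]/K2 + [H⁺]²/(K1K2)) = 1 / (1 + 10^+2.19 + 10^+1.25)
   = 1 / (1 + 154.88 + 17.783) = 1/173.66 = 0.005758
[CO3²⁻] = α₂ × DIC = 0.005758 × 8.64 = 0.0498 mmol/kg

[CO3²⁻] = 0.0498 mmol/kg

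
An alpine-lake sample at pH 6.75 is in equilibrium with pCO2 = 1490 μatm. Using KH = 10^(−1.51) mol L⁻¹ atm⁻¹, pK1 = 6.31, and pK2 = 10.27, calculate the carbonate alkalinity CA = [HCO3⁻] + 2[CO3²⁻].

CA = 0.127 mmol/L

[CO2*] = KH · pCO2 = 10^(−1.51) × 1490×10^-6 = 4.605×10^-5 mol/L
α₀ = 1/(1 + K1/[H⁺] + K1K2/[H⁺]²) = 1/(1 + 10^+0.44 + 10^-3.08) = 0.2663
DIC = [CO2*]/α₀ = 4.605×10^-5 / 0.2663 = 0.1729 mmol/L
CA = (α₁ + 2α₂)·DIC = (0.7335 + 2×0.0002215) × 0.1729 = 0.127 mmol/L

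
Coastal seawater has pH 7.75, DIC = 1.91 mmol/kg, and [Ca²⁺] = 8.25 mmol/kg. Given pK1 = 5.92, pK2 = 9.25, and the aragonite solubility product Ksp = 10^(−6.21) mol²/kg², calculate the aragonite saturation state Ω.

Ω = 0.772

α₂ = 1 / (1 + [H⁺]/K2 + [H⁺]²/(K1K2)) = 1 / (1 + 10^+1.50 + 10^-0.33)
   = 1 / (1 + 31.623 + 0.46774) = 1/33.091 = 0.03022
[CO3²⁻] = α₂ × DIC = 0.03022 × 1.91 = 0.05772 mmol/kg
Ksp = 10^(−6.21) = 6.166×10^-7
Ω = [Ca²⁺][CO3²⁻]/Ksp = (8.25×10^-3)(5.772×10^-5) / 6.166×10^-7 = 0.772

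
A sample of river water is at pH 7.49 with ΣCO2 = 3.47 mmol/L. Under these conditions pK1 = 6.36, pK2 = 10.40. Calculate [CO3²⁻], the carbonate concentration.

α₂ = 1 / (1 + [H⁺]/K2 + [H⁺]²/(K1K2)) = 1 / (1 + 10^+2.91 + 10^+1.78)
   = 1 / (1 + 812.83 + 60.256) = 1/874.09 = 0.001144
[CO3²⁻] = α₂ × DIC = 0.001144 × 3.47 = 0.00397 mmol/L = 3.97 μmol/L

[CO3²⁻] = 3.97 μmol/L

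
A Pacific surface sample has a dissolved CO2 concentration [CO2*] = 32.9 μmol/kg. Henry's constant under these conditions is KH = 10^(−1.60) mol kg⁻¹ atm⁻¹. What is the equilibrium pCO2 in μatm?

pCO2 = 1310 μatm

KH = 10^(−1.60) = 2.512×10^-2 mol kg⁻¹ atm⁻¹
pCO2 = [CO2*]/KH = 32.9×10^-6 / 2.512×10^-2 = 1.31×10^-3 atm = 1310 μatm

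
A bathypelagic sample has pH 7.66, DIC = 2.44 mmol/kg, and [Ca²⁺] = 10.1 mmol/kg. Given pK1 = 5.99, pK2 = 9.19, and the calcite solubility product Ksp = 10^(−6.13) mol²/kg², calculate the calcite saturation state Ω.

Ω = 0.934

α₂ = 1 / (1 + [H⁺]/K2 + [H⁺]²/(K1K2)) = 1 / (1 + 10^+1.53 + 10^-0.14)
   = 1 / (1 + 33.884 + 0.72444) = 1/35.609 = 0.02808
[CO3²⁻] = α₂ × DIC = 0.02808 × 2.44 = 0.06852 mmol/kg
Ksp = 10^(−6.13) = 7.413×10^-7
Ω = [Ca²⁺][CO3²⁻]/Ksp = (10.1×10^-3)(6.852×10^-5) / 7.413×10^-7 = 0.934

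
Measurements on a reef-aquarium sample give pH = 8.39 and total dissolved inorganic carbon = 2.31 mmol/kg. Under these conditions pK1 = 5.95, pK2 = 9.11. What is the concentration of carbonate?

[CO3²⁻] = 0.369 mmol/kg

α₂ = 1 / (1 + [H⁺]/K2 + [H⁺]²/(K1K2)) = 1 / (1 + 10^+0.72 + 10^-1.72)
   = 1 / (1 + 5.2481 + 0.019055) = 1/6.2671 = 0.1596
[CO3²⁻] = α₂ × DIC = 0.1596 × 2.31 = 0.369 mmol/kg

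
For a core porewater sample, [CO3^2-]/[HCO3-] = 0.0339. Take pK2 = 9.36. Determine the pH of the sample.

pH = 7.89

From K2 = [H⁺][CO3^2-]/[HCO3-]:  pH = pK2 + log₁₀([CO3^2-]/[HCO3-])
log₁₀(0.0339) = -1.470
pH = 9.36 + (-1.470) = 7.89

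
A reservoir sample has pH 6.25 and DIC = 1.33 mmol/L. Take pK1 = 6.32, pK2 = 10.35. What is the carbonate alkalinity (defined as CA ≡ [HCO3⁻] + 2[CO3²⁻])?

CA = [HCO3⁻] + 2[CO3²⁻] = (α₁ + 2α₂)·DIC
At pH 6.25: [H⁺]/K1 = 10^0.07 = 1.1749, K2/[H⁺] = 10^-4.10 = 7.9433×10^-5
α₁ = 1/(1 + 1.1749 + 7.9433×10^-5) = 1/2.1750 = 0.4598; α₂ = α₁·K2/[H⁺] = 3.652×10^-5
α₁ + 2α₂ = 0.4598
CA = 0.4598 × 1.33 = 0.612 mmol/L

CA = 0.612 mmol/L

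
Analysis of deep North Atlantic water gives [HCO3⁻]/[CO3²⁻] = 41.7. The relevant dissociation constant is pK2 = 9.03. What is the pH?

pH = 7.41

From K2 = [H⁺][CO3²⁻]/[HCO3⁻]:  pH = pK2 − log₁₀([HCO3⁻]/[CO3²⁻])
log₁₀(41.7) = +1.620
pH = 9.03 − (+1.620) = 7.41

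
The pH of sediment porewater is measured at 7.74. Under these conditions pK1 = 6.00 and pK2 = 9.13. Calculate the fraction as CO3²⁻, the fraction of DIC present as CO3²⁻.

α₂ = 0.0385

α₂ = 1 / (1 + [H⁺]/K2 + [H⁺]²/(K1K2)) = 1 / (1 + 10^+1.39 + 10^-0.35)
   = 1 / (1 + 24.547 + 0.44668) = 1/25.994 = 0.03847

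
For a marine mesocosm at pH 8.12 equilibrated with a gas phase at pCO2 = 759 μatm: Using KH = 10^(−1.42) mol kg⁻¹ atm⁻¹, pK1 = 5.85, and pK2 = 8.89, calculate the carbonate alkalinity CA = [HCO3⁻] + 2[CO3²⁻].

CA = 7.20 mmol/kg

[CO2*] = KH · pCO2 = 10^(−1.42) × 759×10^-6 = 2.886×10^-5 mol/kg
α₀ = 1/(1 + K1/[H⁺] + K1K2/[H⁺]²) = 1/(1 + 10^+2.27 + 10^+1.50) = 0.004570
DIC = [CO2*]/α₀ = 2.886×10^-5 / 0.004570 = 6.315 mmol/kg
CA = (α₁ + 2α₂)·DIC = (0.8509 + 2×0.1445) × 6.315 = 7.20 mmol/kg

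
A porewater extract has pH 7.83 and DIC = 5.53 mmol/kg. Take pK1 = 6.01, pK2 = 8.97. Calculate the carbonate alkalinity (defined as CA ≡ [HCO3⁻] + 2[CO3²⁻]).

CA = 5.82 mmol/kg

CA = [HCO3⁻] + 2[CO3²⁻] = (α₁ + 2α₂)·DIC
At pH 7.83: [H⁺]/K1 = 10^-1.82 = 0.015136, K2/[H⁺] = 10^-1.14 = 0.072444
α₁ = 1/(1 + 0.015136 + 0.072444) = 1/1.0876 = 0.9195; α₂ = α₁·K2/[H⁺] = 0.06661
α₁ + 2α₂ = 1.0527
CA = 1.0527 × 5.53 = 5.82 mmol/kg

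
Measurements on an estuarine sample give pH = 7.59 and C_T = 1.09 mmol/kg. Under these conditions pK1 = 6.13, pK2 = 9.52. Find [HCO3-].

[HCO3⁻] = 1.04 mmol/kg

α₁ = 1 / (1 + [H⁺]/K1 + K2/[H⁺]) = 1 / (1 + 10^-1.46 + 10^-1.93)
   = 1 / (1 + 0.034674 + 0.011749) = 1/1.0464 = 0.9556
[HCO3⁻] = α₁ × DIC = 0.9556 × 1.09 = 1.04 mmol/kg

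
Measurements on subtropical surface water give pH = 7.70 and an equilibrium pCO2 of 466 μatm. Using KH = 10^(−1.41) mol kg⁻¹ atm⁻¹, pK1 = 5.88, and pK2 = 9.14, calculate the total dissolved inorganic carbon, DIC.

DIC = 1.26 mmol/kg

[CO2*] = KH · pCO2 = 10^(−1.41) × 466×10^-6 = 1.813×10^-5 mol/kg
α₀ = 1/(1 + K1/[H⁺] + K1K2/[H⁺]²) = 1/(1 + 10^+1.82 + 10^+0.38) = 0.01440
DIC = [CO2*]/α₀ = 1.813×10^-5 / 0.01440 = 1.26 mmol/kg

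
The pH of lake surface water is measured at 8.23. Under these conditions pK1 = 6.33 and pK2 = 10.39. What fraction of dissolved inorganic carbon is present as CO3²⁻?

α₂ = 1 / (1 + [H⁺]/K2 + [H⁺]²/(K1K2)) = 1 / (1 + 10^+2.16 + 10^+0.26)
   = 1 / (1 + 144.54 + 1.8197) = 1/147.36 = 0.006786

α₂ = 0.00679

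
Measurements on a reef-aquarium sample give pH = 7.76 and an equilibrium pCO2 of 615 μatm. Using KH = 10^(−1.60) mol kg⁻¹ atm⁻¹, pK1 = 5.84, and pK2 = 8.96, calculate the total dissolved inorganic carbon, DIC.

[CO2*] = KH · pCO2 = 10^(−1.60) × 615×10^-6 = 1.545×10^-5 mol/kg
α₀ = 1/(1 + K1/[H⁺] + K1K2/[H⁺]²) = 1/(1 + 10^+1.92 + 10^+0.72) = 0.01118
DIC = [CO2*]/α₀ = 1.545×10^-5 / 0.01118 = 1.38 mmol/kg

DIC = 1.38 mmol/kg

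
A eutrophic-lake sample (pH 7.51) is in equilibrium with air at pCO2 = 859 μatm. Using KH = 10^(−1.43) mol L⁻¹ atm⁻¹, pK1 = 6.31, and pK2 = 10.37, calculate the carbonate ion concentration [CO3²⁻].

[CO2*] = KH · pCO2 = 10^(−1.43) × 859×10^-6 = 3.191×10^-5 mol/L
α₀ = 1/(1 + K1/[H⁺] + K1K2/[H⁺]²) = 1/(1 + 10^+1.20 + 10^-1.66) = 0.05927
DIC = [CO2*]/α₀ = 3.191×10^-5 / 0.05927 = 0.5384 mmol/L
[CO3²⁻] = α₂·DIC; α₂ = 0.001297, so [CO3²⁻] = 0.001297 × 0.5384 = 0.000698 mmol/L = 0.698 μmol/L

[CO3²⁻] = 0.698 μmol/L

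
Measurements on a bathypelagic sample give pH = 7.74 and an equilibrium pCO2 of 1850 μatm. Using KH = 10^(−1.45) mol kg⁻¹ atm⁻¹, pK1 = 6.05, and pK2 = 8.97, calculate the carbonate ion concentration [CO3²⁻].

[CO3²⁻] = 0.189 mmol/kg

[CO2*] = KH · pCO2 = 10^(−1.45) × 1850×10^-6 = 6.564×10^-5 mol/kg
α₀ = 1/(1 + K1/[H⁺] + K1K2/[H⁺]²) = 1/(1 + 10^+1.69 + 10^+0.46) = 0.01892
DIC = [CO2*]/α₀ = 6.564×10^-5 / 0.01892 = 3.470 mmol/kg
[CO3²⁻] = α₂·DIC; α₂ = 0.05456, so [CO3²⁻] = 0.05456 × 3.470 = 0.189 mmol/kg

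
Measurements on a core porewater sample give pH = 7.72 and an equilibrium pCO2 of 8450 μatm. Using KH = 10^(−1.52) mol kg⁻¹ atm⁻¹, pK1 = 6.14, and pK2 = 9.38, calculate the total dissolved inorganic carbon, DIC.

DIC = 10.2 mmol/kg

[CO2*] = KH · pCO2 = 10^(−1.52) × 8450×10^-6 = 2.552×10^-4 mol/kg
α₀ = 1/(1 + K1/[H⁺] + K1K2/[H⁺]²) = 1/(1 + 10^+1.58 + 10^-0.08) = 0.02509
DIC = [CO2*]/α₀ = 2.552×10^-4 / 0.02509 = 10.2 mmol/kg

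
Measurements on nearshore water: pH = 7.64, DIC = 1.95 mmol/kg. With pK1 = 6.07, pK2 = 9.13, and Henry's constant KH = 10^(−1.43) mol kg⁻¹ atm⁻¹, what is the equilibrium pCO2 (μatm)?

α₀ = 1 / (1 + K1/[H⁺] + K1K2/[H⁺]²) = 1 / (1 + 10^+1.57 + 10^+0.08)
   = 1 / (1 + 37.154 + 1.2023) = 1/39.356 = 0.02541
[CO2*] = α₀ × DIC = 0.02541 × 1.95 = 0.04955 mmol/kg
pCO2 = [CO2*]/KH = 4.955×10^-5 / 3.715×10^-2 = 1330 μatm

pCO2 = 1330 μatm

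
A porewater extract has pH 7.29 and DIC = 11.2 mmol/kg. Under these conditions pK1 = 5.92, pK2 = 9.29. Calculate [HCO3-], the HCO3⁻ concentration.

α₁ = 1 / (1 + [H⁺]/K1 + K2/[H⁺]) = 1 / (1 + 10^-1.37 + 10^-2.00)
   = 1 / (1 + 0.042658 + 0.010000) = 1/1.0527 = 0.9500
[HCO3⁻] = α₁ × DIC = 0.9500 × 11.2 = 10.6 mmol/kg

[HCO3⁻] = 10.6 mmol/kg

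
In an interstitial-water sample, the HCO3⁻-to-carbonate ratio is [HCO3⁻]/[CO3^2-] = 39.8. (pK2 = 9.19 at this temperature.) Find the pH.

From K2 = [H⁺][CO3^2-]/[HCO3⁻]:  pH = pK2 − log₁₀([HCO3⁻]/[CO3^2-])
log₁₀(39.8) = +1.600
pH = 9.19 − (+1.600) = 7.59

pH = 7.59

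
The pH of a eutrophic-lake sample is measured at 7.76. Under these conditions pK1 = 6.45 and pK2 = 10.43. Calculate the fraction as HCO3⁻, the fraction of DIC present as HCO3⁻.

α₁ = 1 / (1 + [H⁺]/K1 + K2/[H⁺]) = 1 / (1 + 10^-1.31 + 10^-2.67)
   = 1 / (1 + 0.048978 + 0.0021380) = 1/1.0511 = 0.9514

α₁ = 0.951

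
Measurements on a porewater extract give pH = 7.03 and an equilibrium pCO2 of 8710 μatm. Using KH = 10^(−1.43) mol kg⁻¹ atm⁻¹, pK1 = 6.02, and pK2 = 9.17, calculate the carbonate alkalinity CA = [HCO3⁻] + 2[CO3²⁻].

[CO2*] = KH · pCO2 = 10^(−1.43) × 8710×10^-6 = 3.236×10^-4 mol/kg
α₀ = 1/(1 + K1/[H⁺] + K1K2/[H⁺]²) = 1/(1 + 10^+1.01 + 10^-1.13) = 0.08844
DIC = [CO2*]/α₀ = 3.236×10^-4 / 0.08844 = 3.659 mmol/kg
CA = (α₁ + 2α₂)·DIC = (0.9050 + 2×0.006556) × 3.659 = 3.36 mmol/kg

CA = 3.36 mmol/kg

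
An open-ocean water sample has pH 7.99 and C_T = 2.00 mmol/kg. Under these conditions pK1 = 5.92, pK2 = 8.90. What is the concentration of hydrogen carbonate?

α₁ = 1 / (1 + [H⁺]/K1 + K2/[H⁺]) = 1 / (1 + 10^-2.07 + 10^-0.91)
   = 1 / (1 + 0.0085114 + 0.12303) = 1/1.1315 = 0.8838
[HCO3⁻] = α₁ × DIC = 0.8838 × 2.00 = 1.77 mmol/kg

[HCO3⁻] = 1.77 mmol/kg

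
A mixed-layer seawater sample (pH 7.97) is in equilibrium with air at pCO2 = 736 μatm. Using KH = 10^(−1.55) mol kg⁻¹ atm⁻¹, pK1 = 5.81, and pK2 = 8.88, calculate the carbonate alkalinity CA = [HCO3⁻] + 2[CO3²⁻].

CA = 3.74 mmol/kg

[CO2*] = KH · pCO2 = 10^(−1.55) × 736×10^-6 = 2.074×10^-5 mol/kg
α₀ = 1/(1 + K1/[H⁺] + K1K2/[H⁺]²) = 1/(1 + 10^+2.16 + 10^+1.25) = 0.006123
DIC = [CO2*]/α₀ = 2.074×10^-5 / 0.006123 = 3.388 mmol/kg
CA = (α₁ + 2α₂)·DIC = (0.8850 + 2×0.1089) × 3.388 = 3.74 mmol/kg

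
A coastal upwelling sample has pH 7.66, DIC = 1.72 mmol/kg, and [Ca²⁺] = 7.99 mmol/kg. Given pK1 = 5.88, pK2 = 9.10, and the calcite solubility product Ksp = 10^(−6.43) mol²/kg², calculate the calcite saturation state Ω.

α₂ = 1 / (1 + [H⁺]/K2 + [H⁺]²/(K1K2)) = 1 / (1 + 10^+1.44 + 10^-0.34)
   = 1 / (1 + 27.542 + 0.45709) = 1/28.999 = 0.03448
[CO3²⁻] = α₂ × DIC = 0.03448 × 1.72 = 0.05931 mmol/kg
Ksp = 10^(−6.43) = 3.715×10^-7
Ω = [Ca²⁺][CO3²⁻]/Ksp = (7.99×10^-3)(5.931×10^-5) / 3.715×10^-7 = 1.28

Ω = 1.28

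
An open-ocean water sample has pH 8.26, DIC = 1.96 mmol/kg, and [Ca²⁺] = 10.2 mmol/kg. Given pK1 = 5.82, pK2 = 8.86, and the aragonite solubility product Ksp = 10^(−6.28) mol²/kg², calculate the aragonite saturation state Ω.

α₂ = 1 / (1 + [H⁺]/K2 + [H⁺]²/(K1K2)) = 1 / (1 + 10^+0.60 + 10^-1.84)
   = 1 / (1 + 3.9811 + 0.014454) = 1/4.9955 = 0.2002
[CO3²⁻] = α₂ × DIC = 0.2002 × 1.96 = 0.3924 mmol/kg
Ksp = 10^(−6.28) = 5.248×10^-7
Ω = [Ca²⁺][CO3²⁻]/Ksp = (10.2×10^-3)(3.924×10^-4) / 5.248×10^-7 = 7.63

Ω = 7.63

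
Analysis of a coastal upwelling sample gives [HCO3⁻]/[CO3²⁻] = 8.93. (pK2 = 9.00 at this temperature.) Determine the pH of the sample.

From K2 = [H⁺][CO3²⁻]/[HCO3⁻]:  pH = pK2 − log₁₀([HCO3⁻]/[CO3²⁻])
log₁₀(8.93) = +0.951
pH = 9.00 − (+0.951) = 8.05

pH = 8.05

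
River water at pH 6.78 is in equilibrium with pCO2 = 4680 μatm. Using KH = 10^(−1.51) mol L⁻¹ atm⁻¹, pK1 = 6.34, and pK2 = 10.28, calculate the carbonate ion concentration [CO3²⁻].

[CO3²⁻] = 0.126 μmol/L

[CO2*] = KH · pCO2 = 10^(−1.51) × 4680×10^-6 = 1.446×10^-4 mol/L
α₀ = 1/(1 + K1/[H⁺] + K1K2/[H⁺]²) = 1/(1 + 10^+0.44 + 10^-3.06) = 0.2663
DIC = [CO2*]/α₀ = 1.446×10^-4 / 0.2663 = 0.5431 mmol/L
[CO3²⁻] = α₂·DIC; α₂ = 0.0002319, so [CO3²⁻] = 0.0002319 × 0.5431 = 0.000126 mmol/L = 0.126 μmol/L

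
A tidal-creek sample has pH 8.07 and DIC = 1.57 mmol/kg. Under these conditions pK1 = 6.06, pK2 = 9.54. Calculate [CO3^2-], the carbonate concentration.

α₂ = 1 / (1 + [H⁺]/K2 + [H⁺]²/(K1K2)) = 1 / (1 + 10^+1.47 + 10^-0.54)
   = 1 / (1 + 29.512 + 0.28840) = 1/30.800 = 0.03247
[CO3²⁻] = α₂ × DIC = 0.03247 × 1.57 = 0.0510 mmol/kg

[CO3²⁻] = 0.0510 mmol/kg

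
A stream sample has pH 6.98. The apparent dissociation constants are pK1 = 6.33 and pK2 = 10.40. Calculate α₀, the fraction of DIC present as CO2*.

α₀ = 0.183

α₀ = 1 / (1 + K1/[H⁺] + K1K2/[H⁺]²) = 1 / (1 + 10^+0.65 + 10^-2.77)
   = 1 / (1 + 4.4668 + 0.0016982) = 1/5.4685 = 0.1829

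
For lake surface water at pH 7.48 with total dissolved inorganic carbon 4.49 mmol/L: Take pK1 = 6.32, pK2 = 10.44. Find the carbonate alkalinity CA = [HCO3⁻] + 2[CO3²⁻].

CA = [HCO3⁻] + 2[CO3²⁻] = (α₁ + 2α₂)·DIC
At pH 7.48: [H⁺]/K1 = 10^-1.16 = 0.069183, K2/[H⁺] = 10^-2.96 = 0.0010965
α₁ = 1/(1 + 0.069183 + 0.0010965) = 1/1.0703 = 0.9343; α₂ = α₁·K2/[H⁺] = 0.001024
α₁ + 2α₂ = 0.9364
CA = 0.9364 × 4.49 = 4.20 mmol/L

CA = 4.20 mmol/L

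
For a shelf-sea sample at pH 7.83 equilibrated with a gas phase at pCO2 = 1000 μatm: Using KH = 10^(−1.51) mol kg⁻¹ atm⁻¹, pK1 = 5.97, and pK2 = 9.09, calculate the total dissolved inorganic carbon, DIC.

[CO2*] = KH · pCO2 = 10^(−1.51) × 1000×10^-6 = 3.090×10^-5 mol/kg
α₀ = 1/(1 + K1/[H⁺] + K1K2/[H⁺]²) = 1/(1 + 10^+1.86 + 10^+0.60) = 0.01292
DIC = [CO2*]/α₀ = 3.090×10^-5 / 0.01292 = 2.39 mmol/kg

DIC = 2.39 mmol/kg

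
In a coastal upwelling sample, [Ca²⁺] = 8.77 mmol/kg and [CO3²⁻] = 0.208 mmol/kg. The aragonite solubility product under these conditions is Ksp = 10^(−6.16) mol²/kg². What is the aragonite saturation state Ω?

Ω = 2.64

Ksp = 10^(−6.16) = 6.918×10^-7
Ω = [Ca²⁺][CO3²⁻]/Ksp = (8.77×10^-3)(0.208×10^-3) / 6.918×10^-7 = 2.64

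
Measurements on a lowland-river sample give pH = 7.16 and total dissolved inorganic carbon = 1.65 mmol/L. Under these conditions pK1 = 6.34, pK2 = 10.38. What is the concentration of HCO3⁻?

α₁ = 1 / (1 + [H⁺]/K1 + K2/[H⁺]) = 1 / (1 + 10^-0.82 + 10^-3.22)
   = 1 / (1 + 0.15136 + 0.00060256) = 1/1.1520 = 0.8681
[HCO3⁻] = α₁ × DIC = 0.8681 × 1.65 = 1.43 mmol/L

[HCO3⁻] = 1.43 mmol/L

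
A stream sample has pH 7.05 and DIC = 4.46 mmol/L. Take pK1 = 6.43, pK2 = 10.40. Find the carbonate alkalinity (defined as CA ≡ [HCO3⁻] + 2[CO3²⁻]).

CA = [HCO3⁻] + 2[CO3²⁻] = (α₁ + 2α₂)·DIC
At pH 7.05: [H⁺]/K1 = 10^-0.62 = 0.23988, K2/[H⁺] = 10^-3.35 = 0.00044668
α₁ = 1/(1 + 0.23988 + 0.00044668) = 1/1.2403 = 0.8062; α₂ = α₁·K2/[H⁺] = 0.0003601
α₁ + 2α₂ = 0.8070
CA = 0.8070 × 4.46 = 3.60 mmol/L

CA = 3.60 mmol/L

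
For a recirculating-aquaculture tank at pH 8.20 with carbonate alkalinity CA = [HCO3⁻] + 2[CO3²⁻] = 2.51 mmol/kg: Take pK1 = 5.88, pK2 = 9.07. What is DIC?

DIC = 2.25 mmol/kg

CA = [HCO3⁻] + 2[CO3²⁻] = (α₁ + 2α₂)·DIC
At pH 8.20: [H⁺]/K1 = 10^-2.32 = 0.0047863, K2/[H⁺] = 10^-0.87 = 0.13490
α₁ = 1/(1 + 0.0047863 + 0.13490) = 1/1.1397 = 0.8774; α₂ = α₁·K2/[H⁺] = 0.1184
α₁ + 2α₂ = 1.1142
DIC = CA / (α₁ + 2α₂) = 2.51 / 1.1142 = 2.25 mmol/kg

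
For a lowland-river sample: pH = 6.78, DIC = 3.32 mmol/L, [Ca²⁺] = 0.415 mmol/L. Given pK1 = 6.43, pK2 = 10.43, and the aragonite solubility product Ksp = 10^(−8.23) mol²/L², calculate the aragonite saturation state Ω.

α₂ = 1 / (1 + [H⁺]/K2 + [H⁺]²/(K1K2)) = 1 / (1 + 10^+3.65 + 10^+3.30)
   = 1 / (1 + 4466.8 + 1995.3) = 1/6463.1 = 0.0001547
[CO3²⁻] = α₂ × DIC = 0.0001547 × 3.32 = 0.0005137 mmol/L = 0.5137 μmol/L
Ksp = 10^(−8.23) = 5.888×10^-9
Ω = [Ca²⁺][CO3²⁻]/Ksp = (0.415×10^-3)(5.137×10^-7) / 5.888×10^-9 = 0.0362

Ω = 0.0362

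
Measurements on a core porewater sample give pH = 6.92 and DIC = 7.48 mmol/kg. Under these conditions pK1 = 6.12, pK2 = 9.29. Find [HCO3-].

α₁ = 1 / (1 + [H⁺]/K1 + K2/[H⁺]) = 1 / (1 + 10^-0.80 + 10^-2.37)
   = 1 / (1 + 0.15849 + 0.0042658) = 1/1.1628 = 0.8600
[HCO3⁻] = α₁ × DIC = 0.8600 × 7.48 = 6.43 mmol/kg

[HCO3⁻] = 6.43 mmol/kg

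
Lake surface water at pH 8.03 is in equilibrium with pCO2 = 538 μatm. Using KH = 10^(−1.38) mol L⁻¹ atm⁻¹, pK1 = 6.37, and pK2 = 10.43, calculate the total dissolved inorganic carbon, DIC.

[CO2*] = KH · pCO2 = 10^(−1.38) × 538×10^-6 = 2.243×10^-5 mol/L
α₀ = 1/(1 + K1/[H⁺] + K1K2/[H⁺]²) = 1/(1 + 10^+1.66 + 10^-0.74) = 0.02133
DIC = [CO2*]/α₀ = 2.243×10^-5 / 0.02133 = 1.05 mmol/L

DIC = 1.05 mmol/L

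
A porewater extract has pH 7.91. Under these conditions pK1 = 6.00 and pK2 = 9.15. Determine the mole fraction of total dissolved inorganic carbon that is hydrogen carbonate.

α₁ = 0.935

α₁ = 1 / (1 + [H⁺]/K1 + K2/[H⁺]) = 1 / (1 + 10^-1.91 + 10^-1.24)
   = 1 / (1 + 0.012303 + 0.057544) = 1/1.0698 = 0.9347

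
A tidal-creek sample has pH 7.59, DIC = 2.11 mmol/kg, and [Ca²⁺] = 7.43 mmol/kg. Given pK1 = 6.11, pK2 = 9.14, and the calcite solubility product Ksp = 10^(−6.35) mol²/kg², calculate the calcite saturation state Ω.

α₂ = 1 / (1 + [H⁺]/K2 + [H⁺]²/(K1K2)) = 1 / (1 + 10^+1.55 + 10^+0.07)
   = 1 / (1 + 35.481 + 1.1749) = 1/37.656 = 0.02656
[CO3²⁻] = α₂ × DIC = 0.02656 × 2.11 = 0.05603 mmol/kg
Ksp = 10^(−6.35) = 4.467×10^-7
Ω = [Ca²⁺][CO3²⁻]/Ksp = (7.43×10^-3)(5.603×10^-5) / 4.467×10^-7 = 0.932

Ω = 0.932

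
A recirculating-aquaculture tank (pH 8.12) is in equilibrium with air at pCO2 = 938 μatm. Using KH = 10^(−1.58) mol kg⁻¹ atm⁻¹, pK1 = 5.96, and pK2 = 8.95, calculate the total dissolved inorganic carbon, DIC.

DIC = 4.12 mmol/kg

[CO2*] = KH · pCO2 = 10^(−1.58) × 938×10^-6 = 2.467×10^-5 mol/kg
α₀ = 1/(1 + K1/[H⁺] + K1K2/[H⁺]²) = 1/(1 + 10^+2.16 + 10^+1.33) = 0.005991
DIC = [CO2*]/α₀ = 2.467×10^-5 / 0.005991 = 4.12 mmol/kg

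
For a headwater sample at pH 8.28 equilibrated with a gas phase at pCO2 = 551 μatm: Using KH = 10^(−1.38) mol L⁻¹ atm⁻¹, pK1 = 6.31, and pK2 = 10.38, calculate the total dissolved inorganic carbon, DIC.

[CO2*] = KH · pCO2 = 10^(−1.38) × 551×10^-6 = 2.297×10^-5 mol/L
α₀ = 1/(1 + K1/[H⁺] + K1K2/[H⁺]²) = 1/(1 + 10^+1.97 + 10^-0.13) = 0.01052
DIC = [CO2*]/α₀ = 2.297×10^-5 / 0.01052 = 2.18 mmol/L

DIC = 2.18 mmol/L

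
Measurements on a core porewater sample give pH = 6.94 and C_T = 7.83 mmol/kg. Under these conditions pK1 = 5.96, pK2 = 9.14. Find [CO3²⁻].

[CO3²⁻] = 0.0445 mmol/kg

α₂ = 1 / (1 + [H⁺]/K2 + [H⁺]²/(K1K2)) = 1 / (1 + 10^+2.20 + 10^+1.22)
   = 1 / (1 + 158.49 + 16.596) = 1/176.09 = 0.005679
[CO3²⁻] = α₂ × DIC = 0.005679 × 7.83 = 0.0445 mmol/kg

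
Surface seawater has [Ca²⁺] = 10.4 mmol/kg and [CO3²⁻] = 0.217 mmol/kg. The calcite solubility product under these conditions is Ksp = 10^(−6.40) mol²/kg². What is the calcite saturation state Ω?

Ω = 5.67

Ksp = 10^(−6.40) = 3.981×10^-7
Ω = [Ca²⁺][CO3²⁻]/Ksp = (10.4×10^-3)(0.217×10^-3) / 3.981×10^-7 = 5.67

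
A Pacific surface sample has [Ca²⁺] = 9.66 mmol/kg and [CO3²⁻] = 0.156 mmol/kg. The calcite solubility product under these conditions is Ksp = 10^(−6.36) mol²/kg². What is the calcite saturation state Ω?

Ksp = 10^(−6.36) = 4.365×10^-7
Ω = [Ca²⁺][CO3²⁻]/Ksp = (9.66×10^-3)(0.156×10^-3) / 4.365×10^-7 = 3.45

Ω = 3.45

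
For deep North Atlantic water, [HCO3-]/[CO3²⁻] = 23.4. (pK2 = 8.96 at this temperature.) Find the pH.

From K2 = [H⁺][CO3²⁻]/[HCO3-]:  pH = pK2 − log₁₀([HCO3-]/[CO3²⁻])
log₁₀(23.4) = +1.369
pH = 8.96 − (+1.369) = 7.59

pH = 7.59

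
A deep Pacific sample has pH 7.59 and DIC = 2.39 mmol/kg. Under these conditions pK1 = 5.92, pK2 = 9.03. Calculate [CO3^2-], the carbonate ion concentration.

α₂ = 1 / (1 + [H⁺]/K2 + [H⁺]²/(K1K2)) = 1 / (1 + 10^+1.44 + 10^-0.23)
   = 1 / (1 + 27.542 + 0.58884) = 1/29.131 = 0.03433
[CO3²⁻] = α₂ × DIC = 0.03433 × 2.39 = 0.0820 mmol/kg

[CO3²⁻] = 0.0820 mmol/kg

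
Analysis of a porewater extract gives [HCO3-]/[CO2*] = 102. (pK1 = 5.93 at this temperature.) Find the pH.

From K1 = [H⁺][HCO3-]/[CO2*]:  pH = pK1 + log₁₀([HCO3-]/[CO2*])
log₁₀(102) = +2.009
pH = 5.93 + (+2.009) = 7.94

pH = 7.94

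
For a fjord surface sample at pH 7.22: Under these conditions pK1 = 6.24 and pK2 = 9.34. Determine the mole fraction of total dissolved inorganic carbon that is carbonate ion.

α₂ = 0.00682

α₂ = 1 / (1 + [H⁺]/K2 + [H⁺]²/(K1K2)) = 1 / (1 + 10^+2.12 + 10^+1.14)
   = 1 / (1 + 131.83 + 13.804) = 1/146.63 = 0.006820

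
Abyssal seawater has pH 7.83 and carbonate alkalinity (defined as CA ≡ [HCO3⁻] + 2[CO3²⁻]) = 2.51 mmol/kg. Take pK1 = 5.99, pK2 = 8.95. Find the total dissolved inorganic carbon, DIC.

CA = [HCO3⁻] + 2[CO3²⁻] = (α₁ + 2α₂)·DIC
At pH 7.83: [H⁺]/K1 = 10^-1.84 = 0.014454, K2/[H⁺] = 10^-1.12 = 0.075858
α₁ = 1/(1 + 0.014454 + 0.075858) = 1/1.0903 = 0.9172; α₂ = α₁·K2/[H⁺] = 0.06957
α₁ + 2α₂ = 1.0563
DIC = CA / (α₁ + 2α₂) = 2.51 / 1.0563 = 2.38 mmol/kg

DIC = 2.38 mmol/kg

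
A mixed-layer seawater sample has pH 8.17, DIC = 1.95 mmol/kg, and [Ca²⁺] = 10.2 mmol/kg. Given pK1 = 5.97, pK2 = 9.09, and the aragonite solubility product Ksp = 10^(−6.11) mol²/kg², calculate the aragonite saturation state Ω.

α₂ = 1 / (1 + [H⁺]/K2 + [H⁺]²/(K1K2)) = 1 / (1 + 10^+0.92 + 10^-1.28)
   = 1 / (1 + 8.3176 + 0.052481) = 1/9.3701 = 0.1067
[CO3²⁻] = α₂ × DIC = 0.1067 × 1.95 = 0.2081 mmol/kg
Ksp = 10^(−6.11) = 7.762×10^-7
Ω = [Ca²⁺][CO3²⁻]/Ksp = (10.2×10^-3)(2.081×10^-4) / 7.762×10^-7 = 2.73

Ω = 2.73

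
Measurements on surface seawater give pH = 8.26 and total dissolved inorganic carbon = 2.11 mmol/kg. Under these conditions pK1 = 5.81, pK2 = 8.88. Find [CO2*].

α₀ = 1 / (1 + K1/[H⁺] + K1K2/[H⁺]²) = 1 / (1 + 10^+2.45 + 10^+1.83)
   = 1 / (1 + 281.84 + 67.608) = 1/350.45 = 0.002854
[CO2*] = α₀ × DIC = 0.002854 × 2.11 = 0.00602 mmol/kg = 6.02 μmol/kg

[CO2*] = 6.02 μmol/kg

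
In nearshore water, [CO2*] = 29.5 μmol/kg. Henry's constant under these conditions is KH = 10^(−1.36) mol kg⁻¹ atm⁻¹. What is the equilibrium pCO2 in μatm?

pCO2 = 676 μatm

KH = 10^(−1.36) = 4.365×10^-2 mol kg⁻¹ atm⁻¹
pCO2 = [CO2*]/KH = 29.5×10^-6 / 4.365×10^-2 = 6.76×10^-4 atm = 676 μatm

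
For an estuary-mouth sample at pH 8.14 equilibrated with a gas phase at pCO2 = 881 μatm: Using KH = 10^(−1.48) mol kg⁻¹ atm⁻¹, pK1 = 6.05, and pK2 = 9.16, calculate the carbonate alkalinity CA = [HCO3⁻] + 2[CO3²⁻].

[CO2*] = KH · pCO2 = 10^(−1.48) × 881×10^-6 = 2.917×10^-5 mol/kg
α₀ = 1/(1 + K1/[H⁺] + K1K2/[H⁺]²) = 1/(1 + 10^+2.09 + 10^+1.07) = 0.007365
DIC = [CO2*]/α₀ = 2.917×10^-5 / 0.007365 = 3.961 mmol/kg
CA = (α₁ + 2α₂)·DIC = (0.9061 + 2×0.08653) × 3.961 = 4.27 mmol/kg

CA = 4.27 mmol/kg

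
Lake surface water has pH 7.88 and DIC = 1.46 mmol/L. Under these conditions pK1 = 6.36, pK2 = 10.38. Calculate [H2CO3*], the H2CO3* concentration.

α₀ = 1 / (1 + K1/[H⁺] + K1K2/[H⁺]²) = 1 / (1 + 10^+1.52 + 10^-0.98)
   = 1 / (1 + 33.113 + 0.10471) = 1/34.218 = 0.02922
[CO2*] = α₀ × DIC = 0.02922 × 1.46 = 0.0427 mmol/L

[CO2*] = 0.0427 mmol/L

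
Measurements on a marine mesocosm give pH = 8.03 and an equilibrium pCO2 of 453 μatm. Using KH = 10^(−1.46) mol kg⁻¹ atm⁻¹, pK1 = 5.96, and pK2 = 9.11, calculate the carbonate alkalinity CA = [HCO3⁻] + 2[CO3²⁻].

CA = 2.15 mmol/kg

[CO2*] = KH · pCO2 = 10^(−1.46) × 453×10^-6 = 1.571×10^-5 mol/kg
α₀ = 1/(1 + K1/[H⁺] + K1K2/[H⁺]²) = 1/(1 + 10^+2.07 + 10^+0.99) = 0.007797
DIC = [CO2*]/α₀ = 1.571×10^-5 / 0.007797 = 2.015 mmol/kg
CA = (α₁ + 2α₂)·DIC = (0.9160 + 2×0.07619) × 2.015 = 2.15 mmol/kg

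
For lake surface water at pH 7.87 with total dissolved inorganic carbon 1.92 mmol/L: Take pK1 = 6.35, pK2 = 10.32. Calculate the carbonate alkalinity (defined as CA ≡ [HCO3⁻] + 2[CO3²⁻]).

CA = 1.87 mmol/L

CA = [HCO3⁻] + 2[CO3²⁻] = (α₁ + 2α₂)·DIC
At pH 7.87: [H⁺]/K1 = 10^-1.52 = 0.030200, K2/[H⁺] = 10^-2.45 = 0.0035481
α₁ = 1/(1 + 0.030200 + 0.0035481) = 1/1.0337 = 0.9674; α₂ = α₁·K2/[H⁺] = 0.003432
α₁ + 2α₂ = 0.9742
CA = 0.9742 × 1.92 = 1.87 mmol/L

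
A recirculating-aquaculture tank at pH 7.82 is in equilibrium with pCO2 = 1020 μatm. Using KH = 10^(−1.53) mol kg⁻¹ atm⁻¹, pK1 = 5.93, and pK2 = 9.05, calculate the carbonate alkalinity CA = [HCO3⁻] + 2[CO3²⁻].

CA = 2.61 mmol/kg

[CO2*] = KH · pCO2 = 10^(−1.53) × 1020×10^-6 = 3.010×10^-5 mol/kg
α₀ = 1/(1 + K1/[H⁺] + K1K2/[H⁺]²) = 1/(1 + 10^+1.89 + 10^+0.66) = 0.01202
DIC = [CO2*]/α₀ = 3.010×10^-5 / 0.01202 = 2.504 mmol/kg
CA = (α₁ + 2α₂)·DIC = (0.9330 + 2×0.05494) × 2.504 = 2.61 mmol/kg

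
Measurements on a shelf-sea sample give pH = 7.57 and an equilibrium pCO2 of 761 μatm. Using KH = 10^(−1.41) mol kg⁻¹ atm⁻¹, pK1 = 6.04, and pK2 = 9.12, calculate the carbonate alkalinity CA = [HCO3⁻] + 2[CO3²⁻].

[CO2*] = KH · pCO2 = 10^(−1.41) × 761×10^-6 = 2.961×10^-5 mol/kg
α₀ = 1/(1 + K1/[H⁺] + K1K2/[H⁺]²) = 1/(1 + 10^+1.53 + 10^-0.02) = 0.02790
DIC = [CO2*]/α₀ = 2.961×10^-5 / 0.02790 = 1.061 mmol/kg
CA = (α₁ + 2α₂)·DIC = (0.9455 + 2×0.02665) × 1.061 = 1.06 mmol/kg

CA = 1.06 mmol/kg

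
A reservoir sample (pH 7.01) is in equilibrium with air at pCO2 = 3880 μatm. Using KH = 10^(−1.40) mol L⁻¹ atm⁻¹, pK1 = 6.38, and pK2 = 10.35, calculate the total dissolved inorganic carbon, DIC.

DIC = 0.814 mmol/L

[CO2*] = KH · pCO2 = 10^(−1.40) × 3880×10^-6 = 1.545×10^-4 mol/L
α₀ = 1/(1 + K1/[H⁺] + K1K2/[H⁺]²) = 1/(1 + 10^+0.63 + 10^-2.71) = 0.1898
DIC = [CO2*]/α₀ = 1.545×10^-4 / 0.1898 = 0.814 mmol/L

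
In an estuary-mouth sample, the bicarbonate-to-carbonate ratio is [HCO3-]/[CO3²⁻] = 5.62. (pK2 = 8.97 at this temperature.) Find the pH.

From K2 = [H⁺][CO3²⁻]/[HCO3-]:  pH = pK2 − log₁₀([HCO3-]/[CO3²⁻])
log₁₀(5.62) = +0.750
pH = 8.97 − (+0.750) = 8.22

pH = 8.22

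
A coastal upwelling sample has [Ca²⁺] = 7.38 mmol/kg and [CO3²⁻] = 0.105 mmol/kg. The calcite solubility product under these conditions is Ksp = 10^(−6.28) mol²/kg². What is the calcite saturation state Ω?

Ksp = 10^(−6.28) = 5.248×10^-7
Ω = [Ca²⁺][CO3²⁻]/Ksp = (7.38×10^-3)(0.105×10^-3) / 5.248×10^-7 = 1.48

Ω = 1.48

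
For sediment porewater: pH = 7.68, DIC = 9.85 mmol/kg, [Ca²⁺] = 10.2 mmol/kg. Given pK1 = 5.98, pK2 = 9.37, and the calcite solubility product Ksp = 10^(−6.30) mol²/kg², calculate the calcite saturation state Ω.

Ω = 3.93

α₂ = 1 / (1 + [H⁺]/K2 + [H⁺]²/(K1K2)) = 1 / (1 + 10^+1.69 + 10^-0.01)
   = 1 / (1 + 48.978 + 0.97724) = 1/50.955 = 0.01963
[CO3²⁻] = α₂ × DIC = 0.01963 × 9.85 = 0.1933 mmol/kg
Ksp = 10^(−6.30) = 5.012×10^-7
Ω = [Ca²⁺][CO3²⁻]/Ksp = (10.2×10^-3)(1.933×10^-4) / 5.012×10^-7 = 3.93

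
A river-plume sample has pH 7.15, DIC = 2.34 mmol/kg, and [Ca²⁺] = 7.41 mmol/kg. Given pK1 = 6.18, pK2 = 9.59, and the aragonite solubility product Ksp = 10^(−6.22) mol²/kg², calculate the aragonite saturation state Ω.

Ω = 0.0941

α₂ = 1 / (1 + [H⁺]/K2 + [H⁺]²/(K1K2)) = 1 / (1 + 10^+2.44 + 10^+1.47)
   = 1 / (1 + 275.42 + 29.512) = 1/305.93 = 0.003269
[CO3²⁻] = α₂ × DIC = 0.003269 × 2.34 = 0.007649 mmol/kg = 7.649 μmol/kg
Ksp = 10^(−6.22) = 6.026×10^-7
Ω = [Ca²⁺][CO3²⁻]/Ksp = (7.41×10^-3)(7.649×10^-6) / 6.026×10^-7 = 0.0941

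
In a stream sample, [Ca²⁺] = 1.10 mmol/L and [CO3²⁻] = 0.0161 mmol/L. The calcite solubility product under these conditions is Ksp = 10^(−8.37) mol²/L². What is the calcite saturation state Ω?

Ksp = 10^(−8.37) = 4.266×10^-9
Ω = [Ca²⁺][CO3²⁻]/Ksp = (1.10×10^-3)(0.0161×10^-3) / 4.266×10^-9 = 4.15

Ω = 4.15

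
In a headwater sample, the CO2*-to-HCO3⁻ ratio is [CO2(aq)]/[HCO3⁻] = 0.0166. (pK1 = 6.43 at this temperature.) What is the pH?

pH = 8.21

From K1 = [H⁺][HCO3⁻]/[CO2(aq)]:  pH = pK1 − log₁₀([CO2(aq)]/[HCO3⁻])
log₁₀(0.0166) = -1.780
pH = 6.43 − (-1.780) = 8.21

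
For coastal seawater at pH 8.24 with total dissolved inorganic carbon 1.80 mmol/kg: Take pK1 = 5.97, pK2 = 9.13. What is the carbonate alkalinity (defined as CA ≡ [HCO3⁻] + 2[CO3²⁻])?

CA = 2.00 mmol/kg

CA = [HCO3⁻] + 2[CO3²⁻] = (α₁ + 2α₂)·DIC
At pH 8.24: [H⁺]/K1 = 10^-2.27 = 0.0053703, K2/[H⁺] = 10^-0.89 = 0.12882
α₁ = 1/(1 + 0.0053703 + 0.12882) = 1/1.1342 = 0.8817; α₂ = α₁·K2/[H⁺] = 0.1136
α₁ + 2α₂ = 1.1088
CA = 1.1088 × 1.80 = 2.00 mmol/kg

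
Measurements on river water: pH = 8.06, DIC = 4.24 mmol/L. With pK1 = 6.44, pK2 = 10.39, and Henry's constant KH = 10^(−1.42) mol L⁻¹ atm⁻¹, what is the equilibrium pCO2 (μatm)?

α₀ = 1 / (1 + K1/[H⁺] + K1K2/[H⁺]²) = 1 / (1 + 10^+1.62 + 10^-0.71)
   = 1 / (1 + 41.687 + 0.19498) = 1/42.882 = 0.02332
[CO2*] = α₀ × DIC = 0.02332 × 4.24 = 0.09888 mmol/L
pCO2 = [CO2*]/KH = 9.888×10^-5 / 3.802×10^-2 = 2600 μatm

pCO2 = 2600 μatm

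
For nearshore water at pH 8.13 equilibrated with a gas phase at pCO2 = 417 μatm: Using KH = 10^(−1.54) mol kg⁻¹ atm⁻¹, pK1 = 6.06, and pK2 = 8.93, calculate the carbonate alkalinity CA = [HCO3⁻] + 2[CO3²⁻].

[CO2*] = KH · pCO2 = 10^(−1.54) × 417×10^-6 = 1.203×10^-5 mol/kg
α₀ = 1/(1 + K1/[H⁺] + K1K2/[H⁺]²) = 1/(1 + 10^+2.07 + 10^+1.27) = 0.007293
DIC = [CO2*]/α₀ = 1.203×10^-5 / 0.007293 = 1.649 mmol/kg
CA = (α₁ + 2α₂)·DIC = (0.8569 + 2×0.1358) × 1.649 = 1.86 mmol/kg

CA = 1.86 mmol/kg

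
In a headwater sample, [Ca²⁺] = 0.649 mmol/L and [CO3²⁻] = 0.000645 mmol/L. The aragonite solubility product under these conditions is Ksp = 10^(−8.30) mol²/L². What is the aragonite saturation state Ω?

Ksp = 10^(−8.30) = 5.012×10^-9
Ω = [Ca²⁺][CO3²⁻]/Ksp = (0.649×10^-3)(0.000645×10^-3) / 5.012×10^-9 = 0.0835

Ω = 0.0835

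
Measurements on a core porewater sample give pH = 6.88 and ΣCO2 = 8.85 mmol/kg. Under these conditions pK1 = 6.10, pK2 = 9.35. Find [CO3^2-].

[CO3²⁻] = 0.0256 mmol/kg

α₂ = 1 / (1 + [H⁺]/K2 + [H⁺]²/(K1K2)) = 1 / (1 + 10^+2.47 + 10^+1.69)
   = 1 / (1 + 295.12 + 48.978) = 1/345.10 = 0.002898
[CO3²⁻] = α₂ × DIC = 0.002898 × 8.85 = 0.0256 mmol/kg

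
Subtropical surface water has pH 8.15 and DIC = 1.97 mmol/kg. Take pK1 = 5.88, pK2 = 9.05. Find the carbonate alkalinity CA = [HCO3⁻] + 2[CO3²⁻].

CA = 2.18 mmol/kg

CA = [HCO3⁻] + 2[CO3²⁻] = (α₁ + 2α₂)·DIC
At pH 8.15: [H⁺]/K1 = 10^-2.27 = 0.0053703, K2/[H⁺] = 10^-0.90 = 0.12589
α₁ = 1/(1 + 0.0053703 + 0.12589) = 1/1.1313 = 0.8840; α₂ = α₁·K2/[H⁺] = 0.1113
α₁ + 2α₂ = 1.1065
CA = 1.1065 × 1.97 = 2.18 mmol/kg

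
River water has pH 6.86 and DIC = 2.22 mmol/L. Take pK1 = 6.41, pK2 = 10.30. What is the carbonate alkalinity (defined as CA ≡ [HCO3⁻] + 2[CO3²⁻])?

CA = [HCO3⁻] + 2[CO3²⁻] = (α₁ + 2α₂)·DIC
At pH 6.86: [H⁺]/K1 = 10^-0.45 = 0.35481, K2/[H⁺] = 10^-3.44 = 0.00036308
α₁ = 1/(1 + 0.35481 + 0.00036308) = 1/1.3552 = 0.7379; α₂ = α₁·K2/[H⁺] = 0.0002679
α₁ + 2α₂ = 0.7384
CA = 0.7384 × 2.22 = 1.64 mmol/L

CA = 1.64 mmol/L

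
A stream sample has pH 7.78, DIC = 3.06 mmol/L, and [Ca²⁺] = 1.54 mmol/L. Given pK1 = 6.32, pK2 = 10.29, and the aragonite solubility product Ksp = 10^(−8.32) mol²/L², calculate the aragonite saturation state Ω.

α₂ = 1 / (1 + [H⁺]/K2 + [H⁺]²/(K1K2)) = 1 / (1 + 10^+2.51 + 10^+1.05)
   = 1 / (1 + 323.59 + 11.220) = 1/335.81 = 0.002978
[CO3²⁻] = α₂ × DIC = 0.002978 × 3.06 = 0.009112 mmol/L = 9.112 μmol/L
Ksp = 10^(−8.32) = 4.786×10^-9
Ω = [Ca²⁺][CO3²⁻]/Ksp = (1.54×10^-3)(9.112×10^-6) / 4.786×10^-9 = 2.93

Ω = 2.93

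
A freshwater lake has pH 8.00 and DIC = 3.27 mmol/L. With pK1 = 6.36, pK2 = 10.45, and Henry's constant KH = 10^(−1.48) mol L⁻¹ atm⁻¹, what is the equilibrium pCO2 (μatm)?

α₀ = 1 / (1 + K1/[H⁺] + K1K2/[H⁺]²) = 1 / (1 + 10^+1.64 + 10^-0.81)
   = 1 / (1 + 43.652 + 0.15488) = 1/44.806 = 0.02232
[CO2*] = α₀ × DIC = 0.02232 × 3.27 = 0.07298 mmol/L
pCO2 = [CO2*]/KH = 7.298×10^-5 / 3.311×10^-2 = 2200 μatm

pCO2 = 2200 μatm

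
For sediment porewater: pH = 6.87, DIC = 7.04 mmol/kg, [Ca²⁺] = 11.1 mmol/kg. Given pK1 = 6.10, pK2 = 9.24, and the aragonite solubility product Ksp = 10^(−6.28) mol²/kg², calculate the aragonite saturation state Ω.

Ω = 0.541

α₂ = 1 / (1 + [H⁺]/K2 + [H⁺]²/(K1K2)) = 1 / (1 + 10^+2.37 + 10^+1.60)
   = 1 / (1 + 234.42 + 39.811) = 1/275.23 = 0.003633
[CO3²⁻] = α₂ × DIC = 0.003633 × 7.04 = 0.02558 mmol/kg
Ksp = 10^(−6.28) = 5.248×10^-7
Ω = [Ca²⁺][CO3²⁻]/Ksp = (11.1×10^-3)(2.558×10^-5) / 5.248×10^-7 = 0.541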